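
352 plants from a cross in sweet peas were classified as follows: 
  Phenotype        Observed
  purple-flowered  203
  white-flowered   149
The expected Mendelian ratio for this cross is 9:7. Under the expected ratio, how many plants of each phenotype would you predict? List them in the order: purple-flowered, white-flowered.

Total ratio parts = 16. Expected numbers out of 352:
  purple-flowered: 352 × 9/16 = 198
  white-flowered: 352 × 7/16 = 154

198, 154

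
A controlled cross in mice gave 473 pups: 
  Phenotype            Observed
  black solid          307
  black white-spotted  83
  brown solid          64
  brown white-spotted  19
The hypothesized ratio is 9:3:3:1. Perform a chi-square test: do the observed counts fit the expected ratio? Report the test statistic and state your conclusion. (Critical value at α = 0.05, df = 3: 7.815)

17.310; not consistent

Under the 9:3:3:1 hypothesis (Σ ratio = 16, N = 473):
  black solid: 473 × 9/16 = 266.0625
  black white-spotted: 473 × 3/16 = 88.6875
  brown solid: 473 × 3/16 = 88.6875
  brown white-spotted: 473 × 1/16 = 29.5625
χ² = Σ (O − E)² / E
  black solid: (307 − 266.0625)² / 266.0625 = 6.2988
  black white-spotted: (83 − 88.6875)² / 88.6875 = 0.3647
  brown solid: (64 − 88.6875)² / 88.6875 = 6.8721
  brown white-spotted: (19 − 29.5625)² / 29.5625 = 3.7739
χ² = 6.2988 + 0.3647 + 6.8721 + 3.7739 = 17.3095 ≈ 17.310
Degrees of freedom = 4 − 1 = 3; critical value at α = 0.05 is 7.815.
Since 17.310 > 7.815, we reject the null hypothesis — the data do not fit the 9:3:3:1 ratio.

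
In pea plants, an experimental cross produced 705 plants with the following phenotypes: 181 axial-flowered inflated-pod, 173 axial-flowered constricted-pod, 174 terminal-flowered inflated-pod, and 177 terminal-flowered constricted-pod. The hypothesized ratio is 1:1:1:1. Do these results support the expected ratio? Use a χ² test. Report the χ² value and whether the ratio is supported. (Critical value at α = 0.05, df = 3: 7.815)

0.220; consistent

The 1:1:1:1 ratio has 4 parts, so with N = 705 the expected counts are:
  axial-flowered inflated-pod: 705 × 1/4 = 176.25
  axial-flowered constricted-pod: 705 × 1/4 = 176.25
  terminal-flowered inflated-pod: 705 × 1/4 = 176.25
  terminal-flowered constricted-pod: 705 × 1/4 = 176.25
χ² = Σ (O − E)² / E
  axial-flowered inflated-pod: (181 − 176.25)² / 176.25 = 0.1280
  axial-flowered constricted-pod: (173 − 176.25)² / 176.25 = 0.0599
  terminal-flowered inflated-pod: (174 − 176.25)² / 176.25 = 0.0287
  terminal-flowered constricted-pod: (177 − 176.25)² / 176.25 = 0.0032
χ² = 0.1280 + 0.0599 + 0.0287 + 0.0032 = 0.2198 ≈ 0.220
Degrees of freedom = 4 − 1 = 3; critical value at α = 0.05 is 7.815.
Since 0.220 < 7.815, we fail to reject the null hypothesis — the data are consistent with the 1:1:1:1 ratio.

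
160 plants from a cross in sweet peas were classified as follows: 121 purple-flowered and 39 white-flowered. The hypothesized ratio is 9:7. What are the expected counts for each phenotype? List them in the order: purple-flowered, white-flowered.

The 9:7 ratio has 16 parts, so with N = 160 the expected counts are:
  purple-flowered: 160 × 9/16 = 90
  white-flowered: 160 × 7/16 = 70

90, 70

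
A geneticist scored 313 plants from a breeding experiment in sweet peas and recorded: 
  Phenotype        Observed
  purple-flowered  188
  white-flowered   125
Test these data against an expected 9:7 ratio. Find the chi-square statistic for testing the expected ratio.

1.850

Total ratio parts = 16. Expected numbers out of 313:
  purple-flowered: 313 × 9/16 = 176.0625
  white-flowered: 313 × 7/16 = 136.9375
χ² = Σ (O − E)² / E
  purple-flowered: (188 − 176.0625)² / 176.0625 = 0.8094
  white-flowered: (125 − 136.9375)² / 136.9375 = 1.0406
χ² = 0.8094 + 1.0406 = 1.850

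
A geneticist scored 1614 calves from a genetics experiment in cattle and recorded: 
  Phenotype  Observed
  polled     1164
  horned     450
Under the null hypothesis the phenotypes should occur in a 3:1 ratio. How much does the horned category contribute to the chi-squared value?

5.359

Under the 3:1 hypothesis (Σ ratio = 4, N = 1614):
  polled: 1614 × 3/4 = 1210.5
  horned: 1614 × 1/4 = 403.5
Contribution of horned: (450 − 403.5)² / 403.5 = 5.3587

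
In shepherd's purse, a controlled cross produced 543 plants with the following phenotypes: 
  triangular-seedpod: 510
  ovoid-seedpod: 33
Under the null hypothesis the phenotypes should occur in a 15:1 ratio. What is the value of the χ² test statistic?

The 15:1 ratio has 16 parts, so with N = 543 the expected counts are:
  triangular-seedpod: 543 × 15/16 = 509.0625
  ovoid-seedpod: 543 × 1/16 = 33.9375
χ² = Σ (O − E)² / E
  triangular-seedpod: (510 − 509.0625)² / 509.0625 = 0.0017
  ovoid-seedpod: (33 − 33.9375)² / 33.9375 = 0.0259
χ² = 0.0017 + 0.0259 = 0.0276 ≈ 0.028

0.028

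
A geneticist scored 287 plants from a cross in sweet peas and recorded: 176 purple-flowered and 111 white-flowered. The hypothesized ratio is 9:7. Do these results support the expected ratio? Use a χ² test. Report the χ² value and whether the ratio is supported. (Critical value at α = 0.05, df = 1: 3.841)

Total ratio parts = 16. Expected numbers out of 287:
  purple-flowered: 287 × 9/16 = 161.4375
  white-flowered: 287 × 7/16 = 125.5625
χ² = Σ (O − E)² / E
  purple-flowered: (176 − 161.4375)² / 161.4375 = 1.3136
  white-flowered: (111 − 125.5625)² / 125.5625 = 1.6889
χ² = 1.3136 + 1.6889 = 3.0025 ≈ 3.003
Degrees of freedom = 2 − 1 = 1; critical value at α = 0.05 is 3.841.
Since 3.003 < 3.841, we fail to reject the null hypothesis — the data are consistent with the 9:7 ratio.

3.003; consistent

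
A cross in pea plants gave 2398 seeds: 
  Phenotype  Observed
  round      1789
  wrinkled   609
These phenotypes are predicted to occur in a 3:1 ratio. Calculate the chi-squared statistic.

Expected counts for N = 2398 under a 3:1 ratio (total parts = 4):
  round: 2398 × 3/4 = 1798.5
  wrinkled: 2398 × 1/4 = 599.5
χ² = Σ (O − E)² / E
  round: (1789 − 1798.5)² / 1798.5 = 0.0502
  wrinkled: (609 − 599.5)² / 599.5 = 0.1505
χ² = 0.0502 + 0.1505 = 0.2007 ≈ 0.201

0.201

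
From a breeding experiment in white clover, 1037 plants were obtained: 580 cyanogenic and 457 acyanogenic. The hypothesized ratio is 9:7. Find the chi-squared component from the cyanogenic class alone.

0.019

Expected counts for N = 1037 under a 9:7 ratio (total parts = 16):
  cyanogenic: 1037 × 9/16 = 583.3125
  acyanogenic: 1037 × 7/16 = 453.6875
Contribution of cyanogenic: (580 − 583.3125)² / 583.3125 = 0.0188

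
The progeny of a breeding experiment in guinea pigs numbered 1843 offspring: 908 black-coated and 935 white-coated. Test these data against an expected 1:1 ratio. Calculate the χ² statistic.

Expected counts for N = 1843 under a 1:1 ratio (total parts = 2):
  black-coated: 1843 × 1/2 = 921.5
  white-coated: 1843 × 1/2 = 921.5
χ² = Σ (O − E)² / E
  black-coated: (908 − 921.5)² / 921.5 = 0.1978
  white-coated: (935 − 921.5)² / 921.5 = 0.1978
χ² = 0.1978 + 0.1978 = 0.3956 ≈ 0.396

0.396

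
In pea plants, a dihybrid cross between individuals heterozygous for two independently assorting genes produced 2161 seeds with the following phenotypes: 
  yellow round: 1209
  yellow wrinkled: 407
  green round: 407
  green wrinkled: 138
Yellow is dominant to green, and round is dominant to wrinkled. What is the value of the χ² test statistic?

A dihybrid F₂ with independent assortment and complete dominance at both loci gives a 9:3:3:1 phenotypic ratio.
Expected counts for N = 2161 under a 9:3:3:1 ratio (total parts = 16):
  yellow round: 2161 × 9/16 = 1215.5625
  yellow wrinkled: 2161 × 3/16 = 405.1875
  green round: 2161 × 3/16 = 405.1875
  green wrinkled: 2161 × 1/16 = 135.0625
χ² = Σ (O − E)² / E
  yellow round: (1209 − 1215.5625)² / 1215.5625 = 0.0354
  yellow wrinkled: (407 − 405.1875)² / 405.1875 = 0.0081
  green round: (407 − 405.1875)² / 405.1875 = 0.0081
  green wrinkled: (138 − 135.0625)² / 135.0625 = 0.0639
χ² = 0.0354 + 0.0081 + 0.0081 + 0.0639 = 0.1155 ≈ 0.116

0.116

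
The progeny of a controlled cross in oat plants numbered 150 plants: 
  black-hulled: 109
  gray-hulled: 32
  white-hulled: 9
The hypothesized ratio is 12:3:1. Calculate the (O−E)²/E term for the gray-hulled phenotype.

Under the 12:3:1 hypothesis (Σ ratio = 16, N = 150):
  black-hulled: 150 × 12/16 = 112.5
  gray-hulled: 150 × 3/16 = 28.125
  white-hulled: 150 × 1/16 = 9.375
Contribution of gray-hulled: (32 − 28.125)² / 28.125 = 0.5339

0.534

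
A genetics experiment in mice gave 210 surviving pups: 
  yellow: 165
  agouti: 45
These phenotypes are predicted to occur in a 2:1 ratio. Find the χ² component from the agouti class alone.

8.929

Under the 2:1 hypothesis (Σ ratio = 3, N = 210):
  yellow: 210 × 2/3 = 140
  agouti: 210 × 1/3 = 70
Contribution of agouti: (45 − 70)² / 70 = 8.9286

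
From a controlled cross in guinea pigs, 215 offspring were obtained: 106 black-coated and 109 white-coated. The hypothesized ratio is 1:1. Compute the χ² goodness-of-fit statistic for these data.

Expected counts for N = 215 under a 1:1 ratio (total parts = 2):
  black-coated: 215 × 1/2 = 107.5
  white-coated: 215 × 1/2 = 107.5
χ² = Σ (O − E)² / E
  black-coated: (106 − 107.5)² / 107.5 = 0.0209
  white-coated: (109 − 107.5)² / 107.5 = 0.0209
χ² = 0.0209 + 0.0209 = 0.0418 ≈ 0.042

0.042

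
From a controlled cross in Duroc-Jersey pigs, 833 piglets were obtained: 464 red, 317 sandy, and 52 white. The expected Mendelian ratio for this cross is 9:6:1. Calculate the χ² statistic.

0.113

Expected counts for N = 833 under a 9:6:1 ratio (total parts = 16):
  red: 833 × 9/16 = 468.5625
  sandy: 833 × 6/16 = 312.375
  white: 833 × 1/16 = 52.0625
χ² = Σ (O − E)² / E
  red: (464 − 468.5625)² / 468.5625 = 0.0444
  sandy: (317 − 312.375)² / 312.375 = 0.0685
  white: (52 − 52.0625)² / 52.0625 = 0.0001
χ² = 0.0444 + 0.0685 + 0.0001 = 0.113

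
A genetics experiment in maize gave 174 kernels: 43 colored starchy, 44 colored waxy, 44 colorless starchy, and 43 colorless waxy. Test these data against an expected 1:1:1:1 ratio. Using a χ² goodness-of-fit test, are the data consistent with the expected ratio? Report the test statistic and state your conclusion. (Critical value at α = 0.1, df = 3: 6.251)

0.023; consistent

The 1:1:1:1 ratio has 4 parts, so with N = 174 the expected counts are:
  colored starchy: 174 × 1/4 = 43.5
  colored waxy: 174 × 1/4 = 43.5
  colorless starchy: 174 × 1/4 = 43.5
  colorless waxy: 174 × 1/4 = 43.5
χ² = Σ (O − E)² / E
  colored starchy: (43 − 43.5)² / 43.5 = 0.0057
  colored waxy: (44 − 43.5)² / 43.5 = 0.0057
  colorless starchy: (44 − 43.5)² / 43.5 = 0.0057
  colorless waxy: (43 − 43.5)² / 43.5 = 0.0057
χ² = 0.0057 + 0.0057 + 0.0057 + 0.0057 = 0.0228 ≈ 0.023
Degrees of freedom = 4 − 1 = 3; critical value at α = 0.1 is 6.251.
Since 0.023 < 6.251, we fail to reject the null hypothesis — the data are consistent with the 1:1:1:1 ratio.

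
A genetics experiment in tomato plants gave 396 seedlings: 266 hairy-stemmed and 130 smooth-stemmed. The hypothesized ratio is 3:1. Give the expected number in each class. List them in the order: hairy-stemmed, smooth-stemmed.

Total ratio parts = 4. Expected numbers out of 396:
  hairy-stemmed: 396 × 3/4 = 297
  smooth-stemmed: 396 × 1/4 = 99

297, 99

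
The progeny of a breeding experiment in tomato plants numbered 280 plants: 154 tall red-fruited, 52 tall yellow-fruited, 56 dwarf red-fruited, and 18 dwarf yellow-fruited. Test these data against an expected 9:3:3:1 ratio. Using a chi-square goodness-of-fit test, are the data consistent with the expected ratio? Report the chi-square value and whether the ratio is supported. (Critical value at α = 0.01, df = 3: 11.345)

Total ratio parts = 16. Expected numbers out of 280:
  tall red-fruited: 280 × 9/16 = 157.5
  tall yellow-fruited: 280 × 3/16 = 52.5
  dwarf red-fruited: 280 × 3/16 = 52.5
  dwarf yellow-fruited: 280 × 1/16 = 17.5
χ² = Σ (O − E)² / E
  tall red-fruited: (154 − 157.5)² / 157.5 = 0.0778
  tall yellow-fruited: (52 − 52.5)² / 52.5 = 0.0048
  dwarf red-fruited: (56 − 52.5)² / 52.5 = 0.2333
  dwarf yellow-fruited: (18 − 17.5)² / 17.5 = 0.0143
χ² = 0.0778 + 0.0048 + 0.2333 + 0.0143 = 0.3302 ≈ 0.330
Degrees of freedom = 4 − 1 = 3; critical value at α = 0.01 is 11.345.
Since 0.330 < 11.345, we fail to reject the null hypothesis — the data are consistent with the 9:3:3:1 ratio.

0.330; consistent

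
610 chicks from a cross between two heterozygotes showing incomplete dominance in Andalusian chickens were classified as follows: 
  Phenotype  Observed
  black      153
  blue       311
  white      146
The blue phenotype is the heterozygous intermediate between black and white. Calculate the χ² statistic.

With incomplete dominance, a heterozygote × heterozygote cross gives a 1:2:1 phenotypic ratio.
The 1:2:1 ratio has 4 parts, so with N = 610 the expected counts are:
  black: 610 × 1/4 = 152.5
  blue: 610 × 2/4 = 305
  white: 610 × 1/4 = 152.5
χ² = Σ (O − E)² / E
  black: (153 − 152.5)² / 152.5 = 0.0016
  blue: (311 − 305)² / 305 = 0.1180
  white: (146 − 152.5)² / 152.5 = 0.2770
χ² = 0.0016 + 0.1180 + 0.2770 = 0.3966 ≈ 0.397

0.397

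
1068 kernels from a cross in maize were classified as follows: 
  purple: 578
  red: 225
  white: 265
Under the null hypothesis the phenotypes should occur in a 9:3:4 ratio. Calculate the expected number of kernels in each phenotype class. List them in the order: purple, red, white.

Expected counts for N = 1068 under a 9:3:4 ratio (total parts = 16):
  purple: 1068 × 9/16 = 600.75
  red: 1068 × 3/16 = 200.25
  white: 1068 × 4/16 = 267

600.75, 200.25, 267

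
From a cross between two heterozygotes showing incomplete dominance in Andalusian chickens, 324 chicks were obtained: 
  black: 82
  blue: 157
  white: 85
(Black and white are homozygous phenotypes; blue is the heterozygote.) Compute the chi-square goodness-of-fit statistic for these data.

0.364

With incomplete dominance, a heterozygote × heterozygote cross gives a 1:2:1 phenotypic ratio.
Under the 1:2:1 hypothesis (Σ ratio = 4, N = 324):
  black: 324 × 1/4 = 81
  blue: 324 × 2/4 = 162
  white: 324 × 1/4 = 81
χ² = Σ (O − E)² / E
  black: (82 − 81)² / 81 = 0.0123
  blue: (157 − 162)² / 162 = 0.1543
  white: (85 − 81)² / 81 = 0.1975
χ² = 0.0123 + 0.1543 + 0.1975 = 0.3641 ≈ 0.364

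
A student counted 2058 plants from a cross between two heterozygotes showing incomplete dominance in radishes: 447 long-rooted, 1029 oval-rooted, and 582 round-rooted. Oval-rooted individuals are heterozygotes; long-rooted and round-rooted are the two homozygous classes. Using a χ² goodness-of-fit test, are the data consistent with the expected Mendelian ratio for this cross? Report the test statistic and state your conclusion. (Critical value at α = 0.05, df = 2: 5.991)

17.711; not consistent

With incomplete dominance, a heterozygote × heterozygote cross gives a 1:2:1 phenotypic ratio.
The 1:2:1 ratio has 4 parts, so with N = 2058 the expected counts are:
  long-rooted: 2058 × 1/4 = 514.5
  oval-rooted: 2058 × 2/4 = 1029
  round-rooted: 2058 × 1/4 = 514.5
χ² = Σ (O − E)² / E
  long-rooted: (447 − 514.5)² / 514.5 = 8.8557
  oval-rooted: (1029 − 1029)² / 1029 = 0.0000
  round-rooted: (582 − 514.5)² / 514.5 = 8.8557
χ² = 8.8557 + 0.0000 + 8.8557 = 17.7114 ≈ 17.711
Degrees of freedom = 3 − 1 = 2; critical value at α = 0.05 is 5.991.
Since 17.711 > 5.991, we reject the null hypothesis — the data do not fit the 1:2:1 ratio.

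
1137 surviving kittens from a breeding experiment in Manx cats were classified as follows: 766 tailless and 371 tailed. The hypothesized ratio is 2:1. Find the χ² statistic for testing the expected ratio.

0.253

Expected counts for N = 1137 under a 2:1 ratio (total parts = 3):
  tailless: 1137 × 2/3 = 758
  tailed: 1137 × 1/3 = 379
χ² = Σ (O − E)² / E
  tailless: (766 − 758)² / 758 = 0.0844
  tailed: (371 − 379)² / 379 = 0.1689
χ² = 0.0844 + 0.1689 = 0.2533 ≈ 0.253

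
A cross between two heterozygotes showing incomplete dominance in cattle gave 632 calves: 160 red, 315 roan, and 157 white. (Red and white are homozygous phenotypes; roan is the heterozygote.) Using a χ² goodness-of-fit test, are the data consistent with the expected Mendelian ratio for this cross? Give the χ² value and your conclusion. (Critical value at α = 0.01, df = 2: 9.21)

0.035; consistent

With incomplete dominance, a heterozygote × heterozygote cross gives a 1:2:1 phenotypic ratio.
Under the 1:2:1 hypothesis (Σ ratio = 4, N = 632):
  red: 632 × 1/4 = 158
  roan: 632 × 2/4 = 316
  white: 632 × 1/4 = 158
χ² = Σ (O − E)² / E
  red: (160 − 158)² / 158 = 0.0253
  roan: (315 − 316)² / 316 = 0.0032
  white: (157 − 158)² / 158 = 0.0063
χ² = 0.0253 + 0.0032 + 0.0063 = 0.0348 ≈ 0.035
Degrees of freedom = 3 − 1 = 2; critical value at α = 0.01 is 9.21.
Since 0.035 < 9.21, we fail to reject the null hypothesis — the data are consistent with the 1:2:1 ratio.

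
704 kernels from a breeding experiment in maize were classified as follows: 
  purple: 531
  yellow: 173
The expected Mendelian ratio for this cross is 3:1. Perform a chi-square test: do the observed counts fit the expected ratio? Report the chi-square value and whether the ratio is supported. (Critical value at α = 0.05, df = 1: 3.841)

Under the 3:1 hypothesis (Σ ratio = 4, N = 704):
  purple: 704 × 3/4 = 528
  yellow: 704 × 1/4 = 176
χ² = Σ (O − E)² / E
  purple: (531 − 528)² / 528 = 0.0170
  yellow: (173 − 176)² / 176 = 0.0511
χ² = 0.0170 + 0.0511 = 0.0681 ≈ 0.068
Degrees of freedom = 2 − 1 = 1; critical value at α = 0.05 is 3.841.
Since 0.068 < 3.841, we fail to reject the null hypothesis — the data are consistent with the 3:1 ratio.

0.068; consistent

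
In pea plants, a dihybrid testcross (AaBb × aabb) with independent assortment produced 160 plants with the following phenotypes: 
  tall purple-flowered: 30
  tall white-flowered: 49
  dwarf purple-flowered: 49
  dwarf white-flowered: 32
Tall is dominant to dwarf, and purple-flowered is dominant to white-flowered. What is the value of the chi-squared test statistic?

A dihybrid testcross with independent assortment gives a 1:1:1:1 ratio.
Expected counts for N = 160 under a 1:1:1:1 ratio (total parts = 4):
  tall purple-flowered: 160 × 1/4 = 40
  tall white-flowered: 160 × 1/4 = 40
  dwarf purple-flowered: 160 × 1/4 = 40
  dwarf white-flowered: 160 × 1/4 = 40
χ² = Σ (O − E)² / E
  tall purple-flowered: (30 − 40)² / 40 = 2.5000
  tall white-flowered: (49 − 40)² / 40 = 2.0250
  dwarf purple-flowered: (49 − 40)² / 40 = 2.0250
  dwarf white-flowered: (32 − 40)² / 40 = 1.6000
χ² = 2.5000 + 2.0250 + 2.0250 + 1.6000 = 8.150

8.150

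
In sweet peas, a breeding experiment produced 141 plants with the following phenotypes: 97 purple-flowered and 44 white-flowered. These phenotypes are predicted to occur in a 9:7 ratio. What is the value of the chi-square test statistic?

9.016

Total ratio parts = 16. Expected numbers out of 141:
  purple-flowered: 141 × 9/16 = 79.3125
  white-flowered: 141 × 7/16 = 61.6875
χ² = Σ (O − E)² / E
  purple-flowered: (97 − 79.3125)² / 79.3125 = 3.9445
  white-flowered: (44 − 61.6875)² / 61.6875 = 5.0715
χ² = 3.9445 + 5.0715 = 9.016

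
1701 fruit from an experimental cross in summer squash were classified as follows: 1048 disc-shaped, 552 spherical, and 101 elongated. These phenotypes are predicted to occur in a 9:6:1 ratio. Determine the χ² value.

20.517

Expected counts for N = 1701 under a 9:6:1 ratio (total parts = 16):
  disc-shaped: 1701 × 9/16 = 956.8125
  spherical: 1701 × 6/16 = 637.875
  elongated: 1701 × 1/16 = 106.3125
χ² = Σ (O − E)² / E
  disc-shaped: (1048 − 956.8125)² / 956.8125 = 8.6905
  spherical: (552 − 637.875)² / 637.875 = 11.5611
  elongated: (101 − 106.3125)² / 106.3125 = 0.2655
χ² = 8.6905 + 11.5611 + 0.2655 = 20.5171 ≈ 20.517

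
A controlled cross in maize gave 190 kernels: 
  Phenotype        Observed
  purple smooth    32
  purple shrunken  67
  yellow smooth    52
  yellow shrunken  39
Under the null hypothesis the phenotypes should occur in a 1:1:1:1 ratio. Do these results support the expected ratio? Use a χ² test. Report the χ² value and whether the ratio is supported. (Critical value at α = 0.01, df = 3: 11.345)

The 1:1:1:1 ratio has 4 parts, so with N = 190 the expected counts are:
  purple smooth: 190 × 1/4 = 47.5
  purple shrunken: 190 × 1/4 = 47.5
  yellow smooth: 190 × 1/4 = 47.5
  yellow shrunken: 190 × 1/4 = 47.5
χ² = Σ (O − E)² / E
  purple smooth: (32 − 47.5)² / 47.5 = 5.0579
  purple shrunken: (67 − 47.5)² / 47.5 = 8.0053
  yellow smooth: (52 − 47.5)² / 47.5 = 0.4263
  yellow shrunken: (39 − 47.5)² / 47.5 = 1.5211
χ² = 5.0579 + 8.0053 + 0.4263 + 1.5211 = 15.0106 ≈ 15.011
Degrees of freedom = 4 − 1 = 3; critical value at α = 0.01 is 11.345.
Since 15.011 > 11.345, we reject the null hypothesis — the data do not fit the 1:1:1:1 ratio.

15.011; not consistent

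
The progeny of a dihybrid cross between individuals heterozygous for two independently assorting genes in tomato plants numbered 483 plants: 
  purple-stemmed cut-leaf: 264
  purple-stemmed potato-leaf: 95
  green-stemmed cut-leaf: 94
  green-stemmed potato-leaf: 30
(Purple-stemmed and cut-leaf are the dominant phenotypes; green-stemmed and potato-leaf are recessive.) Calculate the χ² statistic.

0.567

A dihybrid F₂ with independent assortment and complete dominance at both loci gives a 9:3:3:1 phenotypic ratio.
The 9:3:3:1 ratio has 16 parts, so with N = 483 the expected counts are:
  purple-stemmed cut-leaf: 483 × 9/16 = 271.6875
  purple-stemmed potato-leaf: 483 × 3/16 = 90.5625
  green-stemmed cut-leaf: 483 × 3/16 = 90.5625
  green-stemmed potato-leaf: 483 × 1/16 = 30.1875
χ² = Σ (O − E)² / E
  purple-stemmed cut-leaf: (264 − 271.6875)² / 271.6875 = 0.2175
  purple-stemmed potato-leaf: (95 − 90.5625)² / 90.5625 = 0.2174
  green-stemmed cut-leaf: (94 − 90.5625)² / 90.5625 = 0.1305
  green-stemmed potato-leaf: (30 − 30.1875)² / 30.1875 = 0.0012
χ² = 0.2175 + 0.2174 + 0.1305 + 0.0012 = 0.5666 ≈ 0.567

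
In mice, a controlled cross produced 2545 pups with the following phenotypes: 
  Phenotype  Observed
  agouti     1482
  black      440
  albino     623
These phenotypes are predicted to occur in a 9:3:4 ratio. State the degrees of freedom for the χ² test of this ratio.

2

A goodness-of-fit test with 3 phenotype classes has df = 3 − 1 = 2.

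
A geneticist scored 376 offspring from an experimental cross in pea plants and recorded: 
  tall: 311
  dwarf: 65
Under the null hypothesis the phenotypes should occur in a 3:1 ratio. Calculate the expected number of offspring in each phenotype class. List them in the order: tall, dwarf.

282, 94

Expected counts for N = 376 under a 3:1 ratio (total parts = 4):
  tall: 376 × 3/4 = 282
  dwarf: 376 × 1/4 = 94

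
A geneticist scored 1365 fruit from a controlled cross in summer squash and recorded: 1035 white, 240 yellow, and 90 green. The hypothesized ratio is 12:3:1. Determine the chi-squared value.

1.374

Expected counts for N = 1365 under a 12:3:1 ratio (total parts = 16):
  white: 1365 × 12/16 = 1023.75
  yellow: 1365 × 3/16 = 255.9375
  green: 1365 × 1/16 = 85.3125
χ² = Σ (O − E)² / E
  white: (1035 − 1023.75)² / 1023.75 = 0.1236
  yellow: (240 − 255.9375)² / 255.9375 = 0.9924
  green: (90 − 85.3125)² / 85.3125 = 0.2576
χ² = 0.1236 + 0.9924 + 0.2576 = 1.3736 ≈ 1.374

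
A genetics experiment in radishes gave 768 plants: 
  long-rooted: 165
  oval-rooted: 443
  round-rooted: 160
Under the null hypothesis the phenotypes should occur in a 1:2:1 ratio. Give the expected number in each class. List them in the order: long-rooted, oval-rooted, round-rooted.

192, 384, 192

Under the 1:2:1 hypothesis (Σ ratio = 4, N = 768):
  long-rooted: 768 × 1/4 = 192
  oval-rooted: 768 × 2/4 = 384
  round-rooted: 768 × 1/4 = 192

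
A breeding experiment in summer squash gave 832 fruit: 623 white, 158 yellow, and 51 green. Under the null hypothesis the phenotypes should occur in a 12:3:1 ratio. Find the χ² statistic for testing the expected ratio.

Under the 12:3:1 hypothesis (Σ ratio = 16, N = 832):
  white: 832 × 12/16 = 624
  yellow: 832 × 3/16 = 156
  green: 832 × 1/16 = 52
χ² = Σ (O − E)² / E
  white: (623 − 624)² / 624 = 0.0016
  yellow: (158 − 156)² / 156 = 0.0256
  green: (51 − 52)² / 52 = 0.0192
χ² = 0.0016 + 0.0256 + 0.0192 = 0.0464 ≈ 0.046

0.046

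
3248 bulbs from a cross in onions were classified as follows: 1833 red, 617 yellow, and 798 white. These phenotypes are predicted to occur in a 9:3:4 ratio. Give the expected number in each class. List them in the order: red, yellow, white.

1827, 609, 812

The 9:3:4 ratio has 16 parts, so with N = 3248 the expected counts are:
  red: 3248 × 9/16 = 1827
  yellow: 3248 × 3/16 = 609
  white: 3248 × 4/16 = 812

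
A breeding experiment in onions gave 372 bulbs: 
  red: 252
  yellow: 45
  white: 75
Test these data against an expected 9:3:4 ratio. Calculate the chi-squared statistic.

Under the 9:3:4 hypothesis (Σ ratio = 16, N = 372):
  red: 372 × 9/16 = 209.25
  yellow: 372 × 3/16 = 69.75
  white: 372 × 4/16 = 93
χ² = Σ (O − E)² / E
  red: (252 − 209.25)² / 209.25 = 8.7339
  yellow: (45 − 69.75)² / 69.75 = 8.7823
  white: (75 − 93)² / 93 = 3.4839
χ² = 8.7339 + 8.7823 + 3.4839 = 21.0001 ≈ 21.000

21.000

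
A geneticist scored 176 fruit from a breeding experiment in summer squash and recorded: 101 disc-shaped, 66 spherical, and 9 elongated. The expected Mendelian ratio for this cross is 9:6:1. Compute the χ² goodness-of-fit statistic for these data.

The 9:6:1 ratio has 16 parts, so with N = 176 the expected counts are:
  disc-shaped: 176 × 9/16 = 99
  spherical: 176 × 6/16 = 66
  elongated: 176 × 1/16 = 11
χ² = Σ (O − E)² / E
  disc-shaped: (101 − 99)² / 99 = 0.0404
  spherical: (66 − 66)² / 66 = 0.0000
  elongated: (9 − 11)² / 11 = 0.3636
χ² = 0.0404 + 0.0000 + 0.3636 = 0.404

0.404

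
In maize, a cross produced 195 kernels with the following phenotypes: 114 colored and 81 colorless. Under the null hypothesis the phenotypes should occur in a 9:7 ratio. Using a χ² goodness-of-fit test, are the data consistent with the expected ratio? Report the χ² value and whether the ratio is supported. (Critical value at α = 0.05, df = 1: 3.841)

0.388; consistent

Under the 9:7 hypothesis (Σ ratio = 16, N = 195):
  colored: 195 × 9/16 = 109.6875
  colorless: 195 × 7/16 = 85.3125
χ² = Σ (O − E)² / E
  colored: (114 − 109.6875)² / 109.6875 = 0.1696
  colorless: (81 − 85.3125)² / 85.3125 = 0.2180
χ² = 0.1696 + 0.2180 = 0.3876 ≈ 0.388
Degrees of freedom = 2 − 1 = 1; critical value at α = 0.05 is 3.841.
Since 0.388 < 3.841, we fail to reject the null hypothesis — the data are consistent with the 9:7 ratio.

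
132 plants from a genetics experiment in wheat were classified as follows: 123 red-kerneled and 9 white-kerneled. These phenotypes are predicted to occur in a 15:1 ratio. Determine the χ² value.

0.073

Total ratio parts = 16. Expected numbers out of 132:
  red-kerneled: 132 × 15/16 = 123.75
  white-kerneled: 132 × 1/16 = 8.25
χ² = Σ (O − E)² / E
  red-kerneled: (123 − 123.75)² / 123.75 = 0.0045
  white-kerneled: (9 − 8.25)² / 8.25 = 0.0682
χ² = 0.0045 + 0.0682 = 0.0727 ≈ 0.073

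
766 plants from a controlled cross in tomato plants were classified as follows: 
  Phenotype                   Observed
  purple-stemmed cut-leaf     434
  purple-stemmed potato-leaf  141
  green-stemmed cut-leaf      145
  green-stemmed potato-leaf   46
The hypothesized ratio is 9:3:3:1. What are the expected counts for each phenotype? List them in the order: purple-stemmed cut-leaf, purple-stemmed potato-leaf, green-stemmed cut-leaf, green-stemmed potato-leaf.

430.875, 143.625, 143.625, 47.875

Expected counts for N = 766 under a 9:3:3:1 ratio (total parts = 16):
  purple-stemmed cut-leaf: 766 × 9/16 = 430.875
  purple-stemmed potato-leaf: 766 × 3/16 = 143.625
  green-stemmed cut-leaf: 766 × 3/16 = 143.625
  green-stemmed potato-leaf: 766 × 1/16 = 47.875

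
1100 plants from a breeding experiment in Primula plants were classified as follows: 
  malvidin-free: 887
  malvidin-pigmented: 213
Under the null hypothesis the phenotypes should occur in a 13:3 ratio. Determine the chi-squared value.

The 13:3 ratio has 16 parts, so with N = 1100 the expected counts are:
  malvidin-free: 1100 × 13/16 = 893.75
  malvidin-pigmented: 1100 × 3/16 = 206.25
χ² = Σ (O − E)² / E
  malvidin-free: (887 − 893.75)² / 893.75 = 0.0510
  malvidin-pigmented: (213 − 206.25)² / 206.25 = 0.2209
χ² = 0.0510 + 0.2209 = 0.2719 ≈ 0.272

0.272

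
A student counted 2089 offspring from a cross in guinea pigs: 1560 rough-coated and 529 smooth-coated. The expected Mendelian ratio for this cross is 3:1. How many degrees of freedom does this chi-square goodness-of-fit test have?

A goodness-of-fit test with 2 phenotype classes has df = 2 − 1 = 1.

1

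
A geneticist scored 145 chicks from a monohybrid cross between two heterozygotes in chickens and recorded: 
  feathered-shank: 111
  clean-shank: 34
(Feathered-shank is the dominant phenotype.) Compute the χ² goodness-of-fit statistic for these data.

0.186

For a monohybrid cross between heterozygotes with complete dominance, the expected phenotypic ratio is 3:1.
Total ratio parts = 4. Expected numbers out of 145:
  feathered-shank: 145 × 3/4 = 108.75
  clean-shank: 145 × 1/4 = 36.25
χ² = Σ (O − E)² / E
  feathered-shank: (111 − 108.75)² / 108.75 = 0.0466
  clean-shank: (34 − 36.25)² / 36.25 = 0.1397
χ² = 0.0466 + 0.1397 = 0.1863 ≈ 0.186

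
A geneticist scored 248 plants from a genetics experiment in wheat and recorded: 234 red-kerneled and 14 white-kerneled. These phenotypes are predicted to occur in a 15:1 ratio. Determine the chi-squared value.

0.155

The 15:1 ratio has 16 parts, so with N = 248 the expected counts are:
  red-kerneled: 248 × 15/16 = 232.5
  white-kerneled: 248 × 1/16 = 15.5
χ² = Σ (O − E)² / E
  red-kerneled: (234 − 232.5)² / 232.5 = 0.0097
  white-kerneled: (14 − 15.5)² / 15.5 = 0.1452
χ² = 0.0097 + 0.1452 = 0.1549 ≈ 0.155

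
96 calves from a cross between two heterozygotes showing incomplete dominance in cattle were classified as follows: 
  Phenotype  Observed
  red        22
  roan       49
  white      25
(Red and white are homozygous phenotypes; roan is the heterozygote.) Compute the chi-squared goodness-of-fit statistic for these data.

With incomplete dominance, a heterozygote × heterozygote cross gives a 1:2:1 phenotypic ratio.
Under the 1:2:1 hypothesis (Σ ratio = 4, N = 96):
  red: 96 × 1/4 = 24
  roan: 96 × 2/4 = 48
  white: 96 × 1/4 = 24
χ² = Σ (O − E)² / E
  red: (22 − 24)² / 24 = 0.1667
  roan: (49 − 48)² / 48 = 0.0208
  white: (25 − 24)² / 24 = 0.0417
χ² = 0.1667 + 0.0208 + 0.0417 = 0.2292 ≈ 0.229

0.229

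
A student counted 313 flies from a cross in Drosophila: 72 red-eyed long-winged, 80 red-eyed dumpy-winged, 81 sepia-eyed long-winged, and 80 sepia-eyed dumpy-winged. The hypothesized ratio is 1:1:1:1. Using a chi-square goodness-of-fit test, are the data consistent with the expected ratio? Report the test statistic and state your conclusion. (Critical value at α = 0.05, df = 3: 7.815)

0.674; consistent

The 1:1:1:1 ratio has 4 parts, so with N = 313 the expected counts are:
  red-eyed long-winged: 313 × 1/4 = 78.25
  red-eyed dumpy-winged: 313 × 1/4 = 78.25
  sepia-eyed long-winged: 313 × 1/4 = 78.25
  sepia-eyed dumpy-winged: 313 × 1/4 = 78.25
χ² = Σ (O − E)² / E
  red-eyed long-winged: (72 − 78.25)² / 78.25 = 0.4992
  red-eyed dumpy-winged: (80 − 78.25)² / 78.25 = 0.0391
  sepia-eyed long-winged: (81 − 78.25)² / 78.25 = 0.0966
  sepia-eyed dumpy-winged: (80 − 78.25)² / 78.25 = 0.0391
χ² = 0.4992 + 0.0391 + 0.0966 + 0.0391 = 0.674
Degrees of freedom = 4 − 1 = 3; critical value at α = 0.05 is 7.815.
Since 0.674 < 7.815, we fail to reject the null hypothesis — the data are consistent with the 1:1:1:1 ratio.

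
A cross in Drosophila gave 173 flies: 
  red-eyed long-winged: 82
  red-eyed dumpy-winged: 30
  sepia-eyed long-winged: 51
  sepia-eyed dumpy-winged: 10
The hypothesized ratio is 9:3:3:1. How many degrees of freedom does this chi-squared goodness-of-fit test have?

A goodness-of-fit test with 4 phenotype classes has df = 4 − 1 = 3.

3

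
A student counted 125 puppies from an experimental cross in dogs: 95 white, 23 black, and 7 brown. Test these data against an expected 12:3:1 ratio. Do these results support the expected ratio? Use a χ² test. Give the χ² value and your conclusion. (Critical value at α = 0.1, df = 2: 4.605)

0.109; consistent

Total ratio parts = 16. Expected numbers out of 125:
  white: 125 × 12/16 = 93.75
  black: 125 × 3/16 = 23.4375
  brown: 125 × 1/16 = 7.8125
χ² = Σ (O − E)² / E
  white: (95 − 93.75)² / 93.75 = 0.0167
  black: (23 − 23.4375)² / 23.4375 = 0.0082
  brown: (7 − 7.8125)² / 7.8125 = 0.0845
χ² = 0.0167 + 0.0082 + 0.0845 = 0.1094 ≈ 0.109
Degrees of freedom = 3 − 1 = 2; critical value at α = 0.1 is 4.605.
Since 0.109 < 4.605, we fail to reject the null hypothesis — the data are consistent with the 12:3:1 ratio.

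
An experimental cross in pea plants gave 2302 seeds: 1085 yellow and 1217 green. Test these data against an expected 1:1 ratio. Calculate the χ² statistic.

Under the 1:1 hypothesis (Σ ratio = 2, N = 2302):
  yellow: 2302 × 1/2 = 1151
  green: 2302 × 1/2 = 1151
χ² = Σ (O − E)² / E
  yellow: (1085 − 1151)² / 1151 = 3.7845
  green: (1217 − 1151)² / 1151 = 3.7845
χ² = 3.7845 + 3.7845 = 7.569

7.569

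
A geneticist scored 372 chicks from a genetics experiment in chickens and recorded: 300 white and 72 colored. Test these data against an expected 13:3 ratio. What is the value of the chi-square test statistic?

Under the 13:3 hypothesis (Σ ratio = 16, N = 372):
  white: 372 × 13/16 = 302.25
  colored: 372 × 3/16 = 69.75
χ² = Σ (O − E)² / E
  white: (300 − 302.25)² / 302.25 = 0.0167
  colored: (72 − 69.75)² / 69.75 = 0.0726
χ² = 0.0167 + 0.0726 = 0.0893 ≈ 0.089

0.089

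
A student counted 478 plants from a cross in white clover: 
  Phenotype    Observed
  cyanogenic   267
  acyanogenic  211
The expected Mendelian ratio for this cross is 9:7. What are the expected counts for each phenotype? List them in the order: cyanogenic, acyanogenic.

268.875, 209.125

The 9:7 ratio has 16 parts, so with N = 478 the expected counts are:
  cyanogenic: 478 × 9/16 = 268.875
  acyanogenic: 478 × 7/16 = 209.125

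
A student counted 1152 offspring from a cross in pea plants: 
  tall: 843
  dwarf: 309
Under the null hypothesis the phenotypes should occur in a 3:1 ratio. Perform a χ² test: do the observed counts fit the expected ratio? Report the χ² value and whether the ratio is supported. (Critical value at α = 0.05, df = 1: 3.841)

Expected counts for N = 1152 under a 3:1 ratio (total parts = 4):
  tall: 1152 × 3/4 = 864
  dwarf: 1152 × 1/4 = 288
χ² = Σ (O − E)² / E
  tall: (843 − 864)² / 864 = 0.5104
  dwarf: (309 − 288)² / 288 = 1.5312
χ² = 0.5104 + 1.5312 = 2.0416 ≈ 2.042
Degrees of freedom = 2 − 1 = 1; critical value at α = 0.05 is 3.841.
Since 2.042 < 3.841, we fail to reject the null hypothesis — the data are consistent with the 3:1 ratio.

2.042; consistent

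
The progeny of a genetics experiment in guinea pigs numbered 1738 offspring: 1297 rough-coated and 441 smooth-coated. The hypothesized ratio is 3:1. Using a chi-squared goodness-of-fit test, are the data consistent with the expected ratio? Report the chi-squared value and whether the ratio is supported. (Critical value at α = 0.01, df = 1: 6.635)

The 3:1 ratio has 4 parts, so with N = 1738 the expected counts are:
  rough-coated: 1738 × 3/4 = 1303.5
  smooth-coated: 1738 × 1/4 = 434.5
χ² = Σ (O − E)² / E
  rough-coated: (1297 − 1303.5)² / 1303.5 = 0.0324
  smooth-coated: (441 − 434.5)² / 434.5 = 0.0972
χ² = 0.0324 + 0.0972 = 0.1296 ≈ 0.130
Degrees of freedom = 2 − 1 = 1; critical value at α = 0.01 is 6.635.
Since 0.130 < 6.635, we fail to reject the null hypothesis — the data are consistent with the 3:1 ratio.

0.130; consistent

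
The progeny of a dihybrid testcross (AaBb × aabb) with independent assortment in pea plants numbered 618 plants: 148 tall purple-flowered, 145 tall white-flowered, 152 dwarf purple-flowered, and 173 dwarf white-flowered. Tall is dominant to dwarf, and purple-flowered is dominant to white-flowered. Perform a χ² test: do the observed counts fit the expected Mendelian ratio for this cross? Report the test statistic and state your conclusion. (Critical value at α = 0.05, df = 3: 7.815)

3.113; consistent

A dihybrid testcross with independent assortment gives a 1:1:1:1 ratio.
Total ratio parts = 4. Expected numbers out of 618:
  tall purple-flowered: 618 × 1/4 = 154.5
  tall white-flowered: 618 × 1/4 = 154.5
  dwarf purple-flowered: 618 × 1/4 = 154.5
  dwarf white-flowered: 618 × 1/4 = 154.5
χ² = Σ (O − E)² / E
  tall purple-flowered: (148 − 154.5)² / 154.5 = 0.2735
  tall white-flowered: (145 − 154.5)² / 154.5 = 0.5841
  dwarf purple-flowered: (152 − 154.5)² / 154.5 = 0.0405
  dwarf white-flowered: (173 − 154.5)² / 154.5 = 2.2152
χ² = 0.2735 + 0.5841 + 0.0405 + 2.2152 = 3.1133 ≈ 3.113
Degrees of freedom = 4 − 1 = 3; critical value at α = 0.05 is 7.815.
Since 3.113 < 7.815, we fail to reject the null hypothesis — the data are consistent with the 1:1:1:1 ratio.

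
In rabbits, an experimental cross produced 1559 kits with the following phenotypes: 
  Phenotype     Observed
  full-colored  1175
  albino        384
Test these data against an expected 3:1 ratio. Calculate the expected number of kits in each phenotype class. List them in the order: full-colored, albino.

Under the 3:1 hypothesis (Σ ratio = 4, N = 1559):
  full-colored: 1559 × 3/4 = 1169.25
  albino: 1559 × 1/4 = 389.75

1169.25, 389.75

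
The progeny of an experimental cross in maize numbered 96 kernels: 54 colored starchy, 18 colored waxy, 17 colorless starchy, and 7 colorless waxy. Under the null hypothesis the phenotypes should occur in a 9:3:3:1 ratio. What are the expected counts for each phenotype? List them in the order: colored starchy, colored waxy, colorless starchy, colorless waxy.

54, 18, 18, 6

Total ratio parts = 16. Expected numbers out of 96:
  colored starchy: 96 × 9/16 = 54
  colored waxy: 96 × 3/16 = 18
  colorless starchy: 96 × 3/16 = 18
  colorless waxy: 96 × 1/16 = 6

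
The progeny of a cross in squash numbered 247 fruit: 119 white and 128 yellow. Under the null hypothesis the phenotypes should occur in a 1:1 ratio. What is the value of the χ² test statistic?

0.328

Under the 1:1 hypothesis (Σ ratio = 2, N = 247):
  white: 247 × 1/2 = 123.5
  yellow: 247 × 1/2 = 123.5
χ² = Σ (O − E)² / E
  white: (119 − 123.5)² / 123.5 = 0.1640
  yellow: (128 − 123.5)² / 123.5 = 0.1640
χ² = 0.1640 + 0.1640 = 0.328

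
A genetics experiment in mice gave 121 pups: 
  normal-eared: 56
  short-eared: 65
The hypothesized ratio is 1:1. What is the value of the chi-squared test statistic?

The 1:1 ratio has 2 parts, so with N = 121 the expected counts are:
  normal-eared: 121 × 1/2 = 60.5
  short-eared: 121 × 1/2 = 60.5
χ² = Σ (O − E)² / E
  normal-eared: (56 − 60.5)² / 60.5 = 0.3347
  short-eared: (65 − 60.5)² / 60.5 = 0.3347
χ² = 0.3347 + 0.3347 = 0.6694 ≈ 0.669

0.669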